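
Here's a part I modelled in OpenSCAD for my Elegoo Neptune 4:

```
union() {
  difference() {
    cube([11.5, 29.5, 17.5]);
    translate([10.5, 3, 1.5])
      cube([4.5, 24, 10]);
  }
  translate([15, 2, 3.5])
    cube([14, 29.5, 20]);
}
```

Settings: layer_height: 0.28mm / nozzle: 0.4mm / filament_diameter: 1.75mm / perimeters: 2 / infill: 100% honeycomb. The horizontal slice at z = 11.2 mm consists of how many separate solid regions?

2

At z = 11.2 mm: the cube is present — its section is the full 11.5×29.5 rectangle; the 4.5×24 cube at (10.5, 3) contributes its full rectangle; Subtracting the remaining from the first: starting from the 11.5×29.5 cube, the 4.5×24 cube at (10.5, 3) partially overlaps it — only the 24.00 mm² overlap (of its 108.00 mm²) is removed, clipping the outline — 1 connected region; the cube at (15, 2) is present — its section is the full 14×29.5 rectangle; Merging all regions: the 2 present regions are separate (no shared area or edge), so areas and boundary lengths simply add and each stays a separate island — 2 connected regions. The result has 2 disconnected regions.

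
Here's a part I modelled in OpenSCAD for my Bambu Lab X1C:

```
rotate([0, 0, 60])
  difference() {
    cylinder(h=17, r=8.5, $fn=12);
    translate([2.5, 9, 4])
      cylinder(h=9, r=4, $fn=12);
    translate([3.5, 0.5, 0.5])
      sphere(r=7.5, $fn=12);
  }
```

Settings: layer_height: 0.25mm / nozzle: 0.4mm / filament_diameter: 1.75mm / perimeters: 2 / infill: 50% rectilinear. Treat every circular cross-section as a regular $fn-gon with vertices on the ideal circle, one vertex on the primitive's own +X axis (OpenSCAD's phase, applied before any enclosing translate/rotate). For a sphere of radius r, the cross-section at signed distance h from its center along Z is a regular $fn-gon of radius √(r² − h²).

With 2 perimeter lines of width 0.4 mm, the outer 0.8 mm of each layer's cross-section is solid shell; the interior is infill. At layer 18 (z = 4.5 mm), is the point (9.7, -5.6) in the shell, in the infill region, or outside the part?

outside

At z = 4.5 mm: the r=8.5 cylinder contributes a regular 12-gon of circumradius 8.5; the r=4 cylinder at (2.5, 9) gives a regular 12-gon of circumradius 4 (constant along its height); the sphere at (3.5, 0.5): section is a regular 12-gon, circumradius = √(r²−h²) = √(7.5²−4²) = 6.344; Taking the first minus the rest: starting from the r=8.5 cylinder, the r=4 cylinder at (2.5, 9) partially overlaps it — only the 14.15 mm² overlap (of its 48.00 mm²) is removed, clipping the outline; the r=7.5 sphere at (3.5, 0.5) partially overlaps it — only the 102.86 mm² overlap (of its 120.75 mm²) is removed, clipping the outline — 1 connected region; (whole slice rotated 60° about Z — lengths, areas and connectivity unchanged). Overall, the cross-section is a single solid region. Undo the 60° rotation: the query point maps to (0.000, -11.200) in the un-rotated model frame. The nearest boundary edge runs (4.25, -7.36)→(-0.00, -8.50); distance from the point to it = 2.70 mm. The point is not inside any of the regions above, so it lies outside the cross-section (2.70 mm from the nearest boundary).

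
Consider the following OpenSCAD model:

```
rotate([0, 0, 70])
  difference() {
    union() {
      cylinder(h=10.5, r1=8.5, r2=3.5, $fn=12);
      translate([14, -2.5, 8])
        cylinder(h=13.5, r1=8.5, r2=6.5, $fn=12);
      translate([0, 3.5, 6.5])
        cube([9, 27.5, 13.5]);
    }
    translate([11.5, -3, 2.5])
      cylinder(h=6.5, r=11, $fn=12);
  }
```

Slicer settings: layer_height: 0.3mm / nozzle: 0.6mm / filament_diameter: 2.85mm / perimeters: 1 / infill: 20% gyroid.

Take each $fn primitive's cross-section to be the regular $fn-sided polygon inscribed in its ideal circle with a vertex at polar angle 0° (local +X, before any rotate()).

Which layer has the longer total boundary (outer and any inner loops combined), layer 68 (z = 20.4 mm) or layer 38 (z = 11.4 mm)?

layer 38 (z = 11.4 mm)

Layer 68 (z = 20.4): the cone is absent (z outside [0, 10.5]); the cone at (14, -2.5) contributes a regular 12-gon of circumradius 6.663 (interpolated between r1=8.5 and r2=6.5 at t=0.919) (perimeter = 2·12·6.663·sin(180°/12) = 41.39 mm); the cube at (0, 3.5) is not intersected at this z (z outside [6.5, 20]); Combining (union): only the cone at (14, -2.5) is present, so the union is just that shape — boundary = 41.39 mm; the cylinder at (11.5, -3) is not intersected at this z (z outside [2.5, 9]); Taking the first minus the rest: none of the subtracted shapes is present at this height, so the result so far is unchanged — boundary = 41.39 mm; (whole slice rotated 70° about Z — lengths, areas and connectivity unchanged). So its perimeter = 41.39 mm. Layer 38 (z = 11.4): the cone is not intersected at this z (z outside [0, 10.5]); the cone at (14, -2.5) (r1=8.5→r2=6.5) has section circumradius 7.996 here — a regular 12-gon (perimeter = 2·12·7.996·sin(180°/12) = 49.67 mm); the cube at (0, 3.5) is present — its section is the full 9×27.5 rectangle (perimeter 73.00 mm); Combining (union): the 2 present regions are separate (no shared area or edge), so areas and boundary lengths simply add and each stays a separate island — boundary = 122.67 mm; the cylinder at (11.5, -3) is absent (z outside [2.5, 9]); Subtracting the remaining from the first: none of the subtracted shapes is present at this height, so the result so far is unchanged — boundary = 122.67 mm; (whole slice rotated 70° about Z — lengths, areas and connectivity unchanged). So its perimeter = 122.67 mm. Layer 38 is larger (122.67 vs 41.39 mm).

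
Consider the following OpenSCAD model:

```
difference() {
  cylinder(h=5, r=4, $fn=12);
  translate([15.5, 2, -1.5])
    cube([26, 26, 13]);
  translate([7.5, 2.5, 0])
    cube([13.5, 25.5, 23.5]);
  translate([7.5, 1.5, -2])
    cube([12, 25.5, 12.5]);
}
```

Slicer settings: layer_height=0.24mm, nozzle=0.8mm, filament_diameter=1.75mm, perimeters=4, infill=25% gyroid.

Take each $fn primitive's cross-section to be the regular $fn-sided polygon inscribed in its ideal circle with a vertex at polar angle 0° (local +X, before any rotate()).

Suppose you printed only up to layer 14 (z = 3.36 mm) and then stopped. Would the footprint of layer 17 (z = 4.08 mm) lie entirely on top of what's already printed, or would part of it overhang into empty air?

entirely on top

Compare the two slices. At z = 3.36: the cylinder: section is a regular 12-gon, circumradius r=4 (area = (12/2)·4.000²·sin(360°/12) = 48.00 mm²); the 26×26 cube at (15.5, 2) contributes its full rectangle (area 676.00 mm²); the 13.5×25.5 cube at (7.5, 2.5) contributes its full rectangle (area 344.25 mm²); the 12×25.5 cube at (7.5, 1.5) contributes its full rectangle (area 306.00 mm²); After the difference (first − rest): starting from the r=4 cylinder (48.00 mm²), the 26×26 cube at (15.5, 2) misses the remaining region (no effect); the 13.5×25.5 cube at (7.5, 2.5) misses the remaining region (no effect); the 12×25.5 cube at (7.5, 1.5) misses the remaining region (no effect) — area = 48.00 mm². At z = 4.08: the r=4 cylinder gives a regular 12-gon of circumradius 4 (constant along its height) (area = (12/2)·4.000²·sin(360°/12) = 48.00 mm²); the 26×26 cube at (15.5, 2) contributes its full rectangle (area 676.00 mm²); the cube at (7.5, 2.5) (footprint 13.5×25.5) is included at this height (area 344.25 mm²); the 12×25.5 cube at (7.5, 1.5) contributes its full rectangle (area 306.00 mm²); Subtracting the remaining from the first: starting from the r=4 cylinder (48.00 mm²), the 26×26 cube at (15.5, 2) misses the remaining region (no effect); the 13.5×25.5 cube at (7.5, 2.5) misses the remaining region (no effect); the 12×25.5 cube at (7.5, 1.5) misses the remaining region (no effect) — area = 48.00 mm². Checking containment: the cross-section at z = 4.08 is a subset of the cross-section at z = 3.36.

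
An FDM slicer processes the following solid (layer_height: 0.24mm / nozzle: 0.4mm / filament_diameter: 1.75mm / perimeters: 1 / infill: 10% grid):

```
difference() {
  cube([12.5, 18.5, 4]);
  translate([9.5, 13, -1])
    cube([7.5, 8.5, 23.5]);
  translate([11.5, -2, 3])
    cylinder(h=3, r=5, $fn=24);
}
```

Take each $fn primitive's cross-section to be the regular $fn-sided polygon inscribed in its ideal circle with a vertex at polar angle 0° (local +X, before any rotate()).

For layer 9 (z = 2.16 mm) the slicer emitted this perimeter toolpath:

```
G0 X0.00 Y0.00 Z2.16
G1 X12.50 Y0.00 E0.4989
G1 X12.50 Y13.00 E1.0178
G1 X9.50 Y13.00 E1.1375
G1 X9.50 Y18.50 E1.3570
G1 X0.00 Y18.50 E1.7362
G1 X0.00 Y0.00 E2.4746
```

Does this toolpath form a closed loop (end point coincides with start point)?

Start point (G0): (0.00, 0.00). End point (last G1): the path returns to the start — closed.

yes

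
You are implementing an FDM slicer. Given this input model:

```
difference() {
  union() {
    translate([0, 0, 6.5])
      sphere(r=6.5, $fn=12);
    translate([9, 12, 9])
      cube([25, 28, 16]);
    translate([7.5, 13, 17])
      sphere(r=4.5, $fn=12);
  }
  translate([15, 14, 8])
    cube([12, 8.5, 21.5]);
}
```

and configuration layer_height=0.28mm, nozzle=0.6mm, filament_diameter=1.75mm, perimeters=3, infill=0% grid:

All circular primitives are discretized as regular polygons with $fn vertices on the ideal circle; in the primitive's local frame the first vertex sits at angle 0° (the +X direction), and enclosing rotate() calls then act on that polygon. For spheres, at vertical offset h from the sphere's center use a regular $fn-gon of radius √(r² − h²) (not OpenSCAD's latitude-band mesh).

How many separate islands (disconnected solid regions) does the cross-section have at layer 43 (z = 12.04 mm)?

2

At z = 12.04 mm: the r=6.5 sphere slices to a regular 12-gon of circumradius 3.400 (√(r²−h²) with h=5.54 from center); the cube at (9, 12) is present — its section is the full 25×28 rectangle; the sphere at (7.5, 13) does not reach this height (|z−center|=4.960 > r=4.5); Taking the union: the 2 present regions are separate (no shared area or edge), so areas and boundary lengths simply add and each stays a separate island — 2 connected regions; the 12×8.5 cube at (15, 14) contributes its full rectangle; Taking the first minus the rest: starting from the result so far, the 12×8.5 cube at (15, 14) lies wholly inside it (removes its full 102.00 mm² and its 41.00 mm outline becomes a hole wall) — 2 connected regions with 1 hole. Overall, the cross-section has 2 separate islands and 1 hole. Island count = 2.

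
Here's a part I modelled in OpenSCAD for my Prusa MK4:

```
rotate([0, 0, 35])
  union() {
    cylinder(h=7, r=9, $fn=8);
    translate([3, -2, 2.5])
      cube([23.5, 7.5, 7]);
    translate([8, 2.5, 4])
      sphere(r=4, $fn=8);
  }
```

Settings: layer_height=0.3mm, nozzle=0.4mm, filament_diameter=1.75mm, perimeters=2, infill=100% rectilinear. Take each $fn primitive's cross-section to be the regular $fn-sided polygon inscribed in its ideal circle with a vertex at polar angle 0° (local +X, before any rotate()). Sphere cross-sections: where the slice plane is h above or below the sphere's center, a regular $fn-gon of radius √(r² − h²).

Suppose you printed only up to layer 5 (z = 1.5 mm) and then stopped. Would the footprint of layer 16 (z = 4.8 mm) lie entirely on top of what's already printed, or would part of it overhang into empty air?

part overhangs

Compare the two slices. At z = 1.5: the r=9 cylinder contributes a regular 8-gon of circumradius 9 (area = (8/2)·9.000²·sin(360°/8) = 229.10 mm²); the cube at (3, -2) is not intersected at this z (z outside [2.5, 9.5]); the sphere at (8, 2.5): section is a regular 8-gon, circumradius = √(r²−h²) = √(4²−2.5²) = 3.122 (area = (8/2)·3.122²·sin(360°/8) = 27.58 mm²); Combining (union): the regions partially overlap — summed areas 256.68 mm² minus the doubly-counted overlap 13.58 mm² gives 243.10 mm² — area = 243.10 mm²; (rotated 35° about Z; rotation is an isometry so areas/perimeters/island counts are preserved). At z = 4.8: the cylinder: section is a regular 8-gon, circumradius r=9 (area = (8/2)·9.000²·sin(360°/8) = 229.10 mm²); the 23.5×7.5 cube at (3, -2) contributes its full rectangle (area 176.25 mm²); the r=4 sphere at (8, 2.5) contributes a regular 8-gon of circumradius √(4²−0.8²) = 3.919 (area = (8/2)·3.919²·sin(360°/8) = 43.44 mm²); Taking the union: the regions partially overlap — summed areas 448.80 mm² minus the doubly-counted overlap 79.47 mm² gives 369.33 mm² — area = 369.33 mm²; (rotated 35° about Z; rotation is an isometry so areas/perimeters/island counts are preserved). Checking containment: at z = 4.8 the cross-section extends beyond the z = 1.5 cross-section by about 126.23 mm².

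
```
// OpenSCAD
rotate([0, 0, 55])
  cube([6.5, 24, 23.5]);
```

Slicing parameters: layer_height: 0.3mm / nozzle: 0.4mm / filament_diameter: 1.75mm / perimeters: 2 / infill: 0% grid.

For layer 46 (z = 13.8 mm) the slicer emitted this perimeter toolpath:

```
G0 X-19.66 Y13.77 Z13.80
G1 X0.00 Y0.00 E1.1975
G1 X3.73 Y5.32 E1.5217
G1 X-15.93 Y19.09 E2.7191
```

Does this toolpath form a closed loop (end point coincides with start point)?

Start point (G0): (-19.66, 13.77). End point (last G1): the path does not return to the start — open.

no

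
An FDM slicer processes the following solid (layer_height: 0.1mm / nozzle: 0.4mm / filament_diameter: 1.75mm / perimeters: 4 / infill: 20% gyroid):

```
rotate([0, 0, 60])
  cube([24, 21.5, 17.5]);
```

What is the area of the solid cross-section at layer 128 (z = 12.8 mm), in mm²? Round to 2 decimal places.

516.00 mm²

At z = 12.8 mm: the cube is present — its section is the full 24×21.5 rectangle (area 516.00 mm²); (whole slice rotated 60° about Z — lengths, areas and connectivity unchanged). Overall, the cross-section is a single solid region. Net area = 516.00 mm².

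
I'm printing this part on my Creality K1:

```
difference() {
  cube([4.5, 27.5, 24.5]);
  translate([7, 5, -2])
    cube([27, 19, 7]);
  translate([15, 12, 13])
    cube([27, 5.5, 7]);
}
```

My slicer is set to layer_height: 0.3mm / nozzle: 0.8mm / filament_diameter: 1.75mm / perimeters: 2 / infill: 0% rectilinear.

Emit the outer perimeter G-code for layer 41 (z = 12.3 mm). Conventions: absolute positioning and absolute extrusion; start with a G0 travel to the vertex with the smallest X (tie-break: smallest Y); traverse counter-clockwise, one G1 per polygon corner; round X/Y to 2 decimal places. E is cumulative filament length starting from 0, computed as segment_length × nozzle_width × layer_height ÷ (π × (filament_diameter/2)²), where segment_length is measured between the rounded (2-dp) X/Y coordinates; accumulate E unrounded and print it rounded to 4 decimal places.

At z = 12.3 mm: the cube (footprint 4.5×27.5) is included at this height; the cube at (7, 5) is not intersected at this z (z outside [-2, 5]); the cube at (15, 12) is not intersected at this z (z outside [13, 20]); Taking the first minus the rest: none of the subtracted shapes is present at this height, so the 4.5×27.5 cube is unchanged — 1 connected region. The outline is a single polygon with 4 vertices. Extrusion per mm of travel: 0.8 × 0.3 / (π × 0.875²) = 0.099780. Accumulating E over each segment gives final E = 6.3859.

G0 X0.00 Y0.00 Z12.30
G1 X4.50 Y0.00 E0.4490
G1 X4.50 Y27.50 E3.1930
G1 X0.00 Y27.50 E3.6420
G1 X0.00 Y0.00 E6.3859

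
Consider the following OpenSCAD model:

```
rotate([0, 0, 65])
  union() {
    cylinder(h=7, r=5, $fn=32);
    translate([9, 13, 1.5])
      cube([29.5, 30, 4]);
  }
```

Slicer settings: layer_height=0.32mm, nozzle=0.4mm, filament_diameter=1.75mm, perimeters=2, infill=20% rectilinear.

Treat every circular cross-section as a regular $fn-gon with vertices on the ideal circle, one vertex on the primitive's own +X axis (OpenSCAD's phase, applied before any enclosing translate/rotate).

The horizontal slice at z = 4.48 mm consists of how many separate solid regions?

2

At z = 4.48 mm: the cylinder: section is a regular 32-gon, circumradius r=5; the 29.5×30 cube at (9, 13) contributes its full rectangle; Taking the union: the 2 present regions are separate (no shared area or edge), so areas and boundary lengths simply add and each stays a separate island — 2 connected regions; (whole slice rotated 65° about Z — lengths, areas and connectivity unchanged). The result has 2 disconnected regions.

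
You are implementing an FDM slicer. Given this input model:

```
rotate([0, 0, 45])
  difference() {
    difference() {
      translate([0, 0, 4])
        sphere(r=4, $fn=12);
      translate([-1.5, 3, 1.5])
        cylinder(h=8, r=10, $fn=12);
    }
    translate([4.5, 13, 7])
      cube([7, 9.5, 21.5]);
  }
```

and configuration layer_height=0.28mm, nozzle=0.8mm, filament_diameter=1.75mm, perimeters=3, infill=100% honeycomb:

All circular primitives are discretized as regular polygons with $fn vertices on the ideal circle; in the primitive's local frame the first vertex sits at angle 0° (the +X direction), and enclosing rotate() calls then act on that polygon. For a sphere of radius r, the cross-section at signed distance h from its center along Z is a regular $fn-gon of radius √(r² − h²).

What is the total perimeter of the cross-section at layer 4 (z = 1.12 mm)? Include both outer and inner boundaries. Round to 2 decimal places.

At z = 1.12 mm: the sphere: section is a regular 12-gon, circumradius = √(r²−h²) = √(4²−2.88²) = 2.776 (perimeter = 2·12·2.776·sin(180°/12) = 17.24 mm); the cylinder at (-1.5, 3) is not intersected at this z (z outside [1.5, 9.5]); After the difference (first − rest): none of the subtracted shapes is present at this height, so the r=4 sphere is unchanged — boundary = 17.24 mm; the cube at (4.5, 13) is absent (z outside [7, 28.5]); Taking the first minus the rest: none of the subtracted shapes is present at this height, so the result so far is unchanged — boundary = 17.24 mm; (rotated 45° about Z; rotation is an isometry so areas/perimeters/island counts are preserved). Overall, the cross-section is a single solid region. Total boundary length (outer) = 17.24 mm.

17.24 mm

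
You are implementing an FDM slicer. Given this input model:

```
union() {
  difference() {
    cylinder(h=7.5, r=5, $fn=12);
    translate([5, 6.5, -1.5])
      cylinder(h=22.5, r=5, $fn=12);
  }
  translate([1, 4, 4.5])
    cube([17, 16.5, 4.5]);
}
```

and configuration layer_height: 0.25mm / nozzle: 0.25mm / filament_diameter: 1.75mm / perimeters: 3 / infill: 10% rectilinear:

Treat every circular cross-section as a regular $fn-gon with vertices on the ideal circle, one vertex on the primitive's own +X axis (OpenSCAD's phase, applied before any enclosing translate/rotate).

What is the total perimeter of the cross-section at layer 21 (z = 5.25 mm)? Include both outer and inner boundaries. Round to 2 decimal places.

At z = 5.25 mm: the r=5 cylinder contributes a regular 12-gon of circumradius 5 (perimeter = 2·12·5.000·sin(180°/12) = 31.06 mm); the r=5 cylinder at (5, 6.5) gives a regular 12-gon of circumradius 5 (constant along its height) (perimeter = 2·12·5.000·sin(180°/12) = 31.06 mm); Subtracting the remaining from the first: starting from the r=5 cylinder, the r=5 cylinder at (5, 6.5) partially overlaps it — only the 5.65 mm² overlap (of its 75.00 mm²) is removed, clipping the outline — boundary = 31.06 mm; the cube at (1, 4) (footprint 17×16.5) is included at this height (perimeter 67.00 mm); Taking the union: the 2 present regions are separate (no shared area or edge), so areas and boundary lengths simply add and each stays a separate island — boundary = 98.06 mm. Overall, the cross-section has 2 separate islands. Total boundary length (outer) = 98.06 mm.

98.06 mm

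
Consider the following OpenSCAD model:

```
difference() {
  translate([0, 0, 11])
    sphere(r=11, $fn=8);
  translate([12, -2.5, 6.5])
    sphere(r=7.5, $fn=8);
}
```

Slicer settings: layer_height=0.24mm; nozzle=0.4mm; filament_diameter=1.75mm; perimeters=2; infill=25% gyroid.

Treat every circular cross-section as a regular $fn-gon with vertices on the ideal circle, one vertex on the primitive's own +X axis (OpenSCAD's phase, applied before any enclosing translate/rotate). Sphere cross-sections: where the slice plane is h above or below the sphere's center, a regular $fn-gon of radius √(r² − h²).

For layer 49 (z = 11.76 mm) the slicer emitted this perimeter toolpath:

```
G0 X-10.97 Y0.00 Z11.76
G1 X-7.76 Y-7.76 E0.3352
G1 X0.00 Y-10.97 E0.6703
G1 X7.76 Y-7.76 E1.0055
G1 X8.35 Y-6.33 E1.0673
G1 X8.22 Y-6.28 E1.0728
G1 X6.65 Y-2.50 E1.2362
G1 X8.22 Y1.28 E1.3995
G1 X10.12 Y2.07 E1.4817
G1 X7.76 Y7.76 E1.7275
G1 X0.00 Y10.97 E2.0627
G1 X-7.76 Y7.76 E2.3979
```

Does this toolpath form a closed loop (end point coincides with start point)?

Start point (G0): (-10.97, 0.00). End point (last G1): the path does not return to the start — open.

no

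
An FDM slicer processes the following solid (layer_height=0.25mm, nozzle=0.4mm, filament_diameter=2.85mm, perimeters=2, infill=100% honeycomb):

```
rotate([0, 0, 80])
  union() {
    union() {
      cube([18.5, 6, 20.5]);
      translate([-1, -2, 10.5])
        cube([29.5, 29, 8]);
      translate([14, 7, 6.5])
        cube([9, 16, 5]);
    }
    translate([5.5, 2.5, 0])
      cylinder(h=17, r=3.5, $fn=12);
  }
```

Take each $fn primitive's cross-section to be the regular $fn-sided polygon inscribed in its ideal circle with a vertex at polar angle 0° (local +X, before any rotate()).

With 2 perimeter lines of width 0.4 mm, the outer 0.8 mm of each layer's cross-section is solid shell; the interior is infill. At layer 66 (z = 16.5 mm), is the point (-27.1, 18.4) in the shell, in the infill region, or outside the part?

outside

At z = 16.5 mm: the 18.5×6 cube contributes its full rectangle; the cube at (-1, -2) is present — its section is the full 29.5×29 rectangle; the cube at (14, 7) does not reach this height (z outside [6.5, 11.5]); Merging all regions: the 18.5×6 cube lies entirely inside the 29.5×29 cube at (-1, -2), so the union is just the 29.5×29 cube at (-1, -2) — 1 connected region; the r=3.5 cylinder at (5.5, 2.5) contributes a regular 12-gon of circumradius 3.5; Merging all regions: the r=3.5 cylinder at (5.5, 2.5) lies entirely inside the result so far, so the union is just the result so far — 1 connected region; (whole slice rotated 80° about Z — lengths, areas and connectivity unchanged). Overall, the cross-section is a single solid region. Undo the 80° rotation: the query point maps to (13.415, 29.883) in the un-rotated model frame. The nearest boundary edge runs (-1.00, 27.00)→(28.50, 27.00); distance from the point to it = 2.88 mm. The point is not inside any of the regions above, so it lies outside the cross-section (2.88 mm from the nearest boundary).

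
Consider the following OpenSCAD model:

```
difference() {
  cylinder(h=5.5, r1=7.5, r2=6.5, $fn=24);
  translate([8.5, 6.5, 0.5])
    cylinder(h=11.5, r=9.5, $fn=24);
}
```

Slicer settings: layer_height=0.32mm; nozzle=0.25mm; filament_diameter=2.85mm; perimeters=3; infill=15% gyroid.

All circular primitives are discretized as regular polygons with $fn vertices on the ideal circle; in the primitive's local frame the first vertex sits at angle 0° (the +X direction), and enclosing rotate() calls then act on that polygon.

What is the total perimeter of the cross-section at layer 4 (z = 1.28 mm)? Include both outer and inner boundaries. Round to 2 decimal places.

At z = 1.28 mm: the cone (r1=7.5→r2=6.5) has section circumradius 7.267 here — a regular 24-gon (perimeter = 2·24·7.267·sin(180°/24) = 45.53 mm); the r=9.5 cylinder at (8.5, 6.5) contributes a regular 24-gon of circumradius 9.5 (perimeter = 2·24·9.500·sin(180°/24) = 59.52 mm); Subtracting the remaining from the first: starting from the cone, the r=9.5 cylinder at (8.5, 6.5) partially overlaps it — only the 52.28 mm² overlap (of its 280.30 mm²) is removed, clipping the outline — boundary = 44.05 mm. Overall, the cross-section is a single solid region. Total boundary length (outer) = 44.05 mm.

44.05 mm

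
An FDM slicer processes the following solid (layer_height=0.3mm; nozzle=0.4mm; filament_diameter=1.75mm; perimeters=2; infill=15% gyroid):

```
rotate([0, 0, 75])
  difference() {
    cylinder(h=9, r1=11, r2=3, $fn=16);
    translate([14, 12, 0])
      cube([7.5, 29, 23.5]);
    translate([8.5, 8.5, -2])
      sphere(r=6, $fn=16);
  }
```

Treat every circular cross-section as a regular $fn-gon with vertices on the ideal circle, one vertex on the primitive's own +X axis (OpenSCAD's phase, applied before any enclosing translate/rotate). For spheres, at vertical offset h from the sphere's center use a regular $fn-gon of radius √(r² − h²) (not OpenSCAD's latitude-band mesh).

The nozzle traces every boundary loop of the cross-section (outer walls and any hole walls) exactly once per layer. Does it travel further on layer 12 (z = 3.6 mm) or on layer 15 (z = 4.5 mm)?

layer 12 (z = 3.6 mm)

Layer 12 (z = 3.6): the cone: at t=0.400 of its height the radius interpolates to r₁+(r₂−r₁)t = 7.800, giving a regular 16-gon of that circumradius (perimeter = 2·16·7.800·sin(180°/16) = 48.69 mm); the cube at (14, 12) (footprint 7.5×29) is included at this height (perimeter 73.00 mm); the sphere at (8.5, 8.5): section is a regular 16-gon, circumradius = √(r²−h²) = √(6²−5.6²) = 2.154 (perimeter = 2·16·2.154·sin(180°/16) = 13.45 mm); Subtracting the remaining from the first: starting from the cone, the 7.5×29 cube at (14, 12) misses the remaining region (no effect); the r=6 sphere at (8.5, 8.5) misses the remaining region (no effect) — boundary = 48.69 mm; (rotated 75° about Z; rotation is an isometry so areas/perimeters/island counts are preserved). So its perimeter = 48.69 mm. Layer 15 (z = 4.5): the cone contributes a regular 16-gon of circumradius 7.000 (interpolated between r1=11 and r2=3 at t=0.500) (perimeter = 2·16·7.000·sin(180°/16) = 43.70 mm); the 7.5×29 cube at (14, 12) contributes its full rectangle (perimeter 73.00 mm); the sphere at (8.5, 8.5) does not reach this height (|z−center|=6.500 > r=6); After the difference (first − rest): starting from the cone, the 7.5×29 cube at (14, 12) misses the remaining region (no effect) — boundary = 43.70 mm; (rotated 75° about Z; rotation is an isometry so areas/perimeters/island counts are preserved). So its perimeter = 43.70 mm. Layer 12 is larger (48.69 vs 43.70 mm).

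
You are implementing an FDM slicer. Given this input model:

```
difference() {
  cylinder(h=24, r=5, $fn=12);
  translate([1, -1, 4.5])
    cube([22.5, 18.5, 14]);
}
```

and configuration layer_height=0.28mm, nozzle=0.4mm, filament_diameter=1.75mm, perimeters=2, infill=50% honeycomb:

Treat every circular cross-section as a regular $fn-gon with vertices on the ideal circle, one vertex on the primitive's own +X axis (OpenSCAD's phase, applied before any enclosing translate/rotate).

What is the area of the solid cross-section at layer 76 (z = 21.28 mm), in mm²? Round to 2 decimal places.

At z = 21.28 mm: the cylinder: section is a regular 12-gon, circumradius r=5 (area = (12/2)·5.000²·sin(360°/12) = 75.00 mm²); the cube at (1, -1) does not reach this height (z outside [4.5, 18.5]); Subtracting the remaining from the first: none of the subtracted shapes is present at this height, so the r=5 cylinder is unchanged — area = 75.00 mm². Overall, the cross-section is a single solid region. Net area = 75.00 mm².

75.00 mm²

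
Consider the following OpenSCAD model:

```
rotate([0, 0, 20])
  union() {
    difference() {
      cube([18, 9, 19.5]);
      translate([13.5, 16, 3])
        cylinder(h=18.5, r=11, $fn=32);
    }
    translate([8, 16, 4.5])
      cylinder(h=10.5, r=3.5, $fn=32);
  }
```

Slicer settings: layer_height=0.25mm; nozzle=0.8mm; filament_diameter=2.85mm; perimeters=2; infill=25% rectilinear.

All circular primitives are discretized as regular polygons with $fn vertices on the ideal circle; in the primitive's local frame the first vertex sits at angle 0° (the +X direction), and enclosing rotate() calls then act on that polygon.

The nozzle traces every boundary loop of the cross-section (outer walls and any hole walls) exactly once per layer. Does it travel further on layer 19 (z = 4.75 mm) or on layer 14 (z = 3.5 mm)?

layer 19 (z = 4.75 mm)

Layer 19 (z = 4.75): the 18×9 cube contributes its full rectangle (perimeter 54.00 mm); the r=11 cylinder at (13.5, 16) contributes a regular 32-gon of circumradius 11 (perimeter = 2·32·11.000·sin(180°/32) = 69.00 mm); After the difference (first − rest): starting from the 18×9 cube, the r=11 cylinder at (13.5, 16) partially overlaps it — only the 39.69 mm² overlap (of its 377.69 mm²) is removed, clipping the outline — boundary = 52.35 mm; the r=3.5 cylinder at (8, 16) contributes a regular 32-gon of circumradius 3.5 (perimeter = 2·32·3.500·sin(180°/32) = 21.96 mm); Merging all regions: the 2 present regions are separate (no shared area or edge), so areas and boundary lengths simply add and each stays a separate island — boundary = 74.31 mm; (whole slice rotated 20° about Z — lengths, areas and connectivity unchanged). So its perimeter = 74.31 mm. Layer 14 (z = 3.5): the 18×9 cube contributes its full rectangle (perimeter 54.00 mm); the r=11 cylinder at (13.5, 16) contributes a regular 32-gon of circumradius 11 (perimeter = 2·32·11.000·sin(180°/32) = 69.00 mm); Taking the first minus the rest: starting from the 18×9 cube, the r=11 cylinder at (13.5, 16) partially overlaps it — only the 39.69 mm² overlap (of its 377.69 mm²) is removed, clipping the outline — boundary = 52.35 mm; the cylinder at (8, 16) does not reach this height (z outside [4.5, 15]); Merging all regions: only that combined region is present, so the union is just that shape — boundary = 52.35 mm; (whole slice rotated 20° about Z — lengths, areas and connectivity unchanged). So its perimeter = 52.35 mm. Layer 19 is larger (74.31 vs 52.35 mm).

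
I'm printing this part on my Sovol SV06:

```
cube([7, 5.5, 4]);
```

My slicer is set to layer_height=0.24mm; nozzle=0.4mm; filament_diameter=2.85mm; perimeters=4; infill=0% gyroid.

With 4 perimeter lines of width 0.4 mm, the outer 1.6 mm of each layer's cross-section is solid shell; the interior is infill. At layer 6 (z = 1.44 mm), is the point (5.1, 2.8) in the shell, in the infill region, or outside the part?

infill

At z = 1.44 mm: the cube (footprint 7×5.5) is included at this height. Overall, the cross-section is a single solid region. The nearest boundary edge runs (7.00, 0.00)→(7.00, 5.50); distance from the point to it = 1.90 mm. The point is inside the cross-section and 1.90 mm from the nearest boundary — more than the 1.6 mm shell width (4 × 0.4), so it's in the infill interior.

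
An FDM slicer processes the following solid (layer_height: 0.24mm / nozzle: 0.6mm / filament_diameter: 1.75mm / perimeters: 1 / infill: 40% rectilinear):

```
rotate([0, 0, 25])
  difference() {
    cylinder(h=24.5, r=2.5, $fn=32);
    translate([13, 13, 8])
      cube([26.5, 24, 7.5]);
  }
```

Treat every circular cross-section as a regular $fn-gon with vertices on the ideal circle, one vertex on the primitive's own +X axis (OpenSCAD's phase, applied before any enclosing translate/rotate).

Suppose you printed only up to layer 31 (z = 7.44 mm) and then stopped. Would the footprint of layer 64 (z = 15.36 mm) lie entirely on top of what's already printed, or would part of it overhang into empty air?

Compare the two slices. At z = 7.44: the cylinder: section is a regular 32-gon, circumradius r=2.5 (area = (32/2)·2.500²·sin(360°/32) = 19.51 mm²); the cube at (13, 13) is absent (z outside [8, 15.5]); Taking the first minus the rest: none of the subtracted shapes is present at this height, so the r=2.5 cylinder is unchanged — area = 19.51 mm²; (whole slice rotated 25° about Z — lengths, areas and connectivity unchanged). At z = 15.36: the r=2.5 cylinder contributes a regular 32-gon of circumradius 2.5 (area = (32/2)·2.500²·sin(360°/32) = 19.51 mm²); the cube at (13, 13) (footprint 26.5×24) is included at this height (area 636.00 mm²); Taking the first minus the rest: starting from the r=2.5 cylinder (19.51 mm²), the 26.5×24 cube at (13, 13) misses the remaining region (no effect) — area = 19.51 mm²; (rotated 25° about Z; rotation is an isometry so areas/perimeters/island counts are preserved). Checking containment: the cross-section at z = 15.36 is a subset of the cross-section at z = 7.44.

entirely on top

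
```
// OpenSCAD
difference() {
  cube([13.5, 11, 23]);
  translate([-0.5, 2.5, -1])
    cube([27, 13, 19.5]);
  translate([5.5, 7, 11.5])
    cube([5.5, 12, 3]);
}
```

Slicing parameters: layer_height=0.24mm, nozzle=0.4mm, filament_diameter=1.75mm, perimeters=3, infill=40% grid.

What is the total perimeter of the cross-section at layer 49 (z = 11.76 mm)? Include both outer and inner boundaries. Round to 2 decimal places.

At z = 11.76 mm: the cube is present — its section is the full 13.5×11 rectangle (perimeter 49.00 mm); the cube at (-0.5, 2.5) (footprint 27×13) is included at this height (perimeter 80.00 mm); the cube at (5.5, 7) (footprint 5.5×12) is included at this height (perimeter 35.00 mm); After the difference (first − rest): starting from the 13.5×11 cube, the 27×13 cube at (-0.5, 2.5) partially overlaps it — only the 114.75 mm² overlap (of its 351.00 mm²) is removed, clipping the outline; the 5.5×12 cube at (5.5, 7) misses the remaining region (no effect) — boundary = 32.00 mm. Overall, the cross-section is a single solid region. Total boundary length (outer) = 32.00 mm.

32.00 mm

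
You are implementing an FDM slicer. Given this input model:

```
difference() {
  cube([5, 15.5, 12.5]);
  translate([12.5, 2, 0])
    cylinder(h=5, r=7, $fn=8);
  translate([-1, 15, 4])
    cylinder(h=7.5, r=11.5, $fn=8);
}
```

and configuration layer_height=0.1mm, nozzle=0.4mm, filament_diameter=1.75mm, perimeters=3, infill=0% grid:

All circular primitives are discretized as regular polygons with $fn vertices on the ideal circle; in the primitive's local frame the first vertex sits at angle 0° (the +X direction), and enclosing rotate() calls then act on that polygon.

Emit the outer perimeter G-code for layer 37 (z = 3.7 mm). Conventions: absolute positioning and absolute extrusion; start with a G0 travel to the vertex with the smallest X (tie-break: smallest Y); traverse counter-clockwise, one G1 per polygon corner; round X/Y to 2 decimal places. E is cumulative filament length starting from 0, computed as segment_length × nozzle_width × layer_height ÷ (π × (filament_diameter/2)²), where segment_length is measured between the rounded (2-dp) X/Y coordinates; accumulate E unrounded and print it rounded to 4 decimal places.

G0 X0.00 Y0.00 Z3.70
G1 X5.00 Y0.00 E0.0832
G1 X5.00 Y15.50 E0.3409
G1 X0.00 Y15.50 E0.4241
G1 X0.00 Y0.00 E0.6818

At z = 3.7 mm: the 5×15.5 cube contributes its full rectangle; the cylinder at (12.5, 2): section is a regular 8-gon, circumradius r=7; the cylinder at (-1, 15) is not intersected at this z (z outside [4, 11.5]); After the difference (first − rest): starting from the 5×15.5 cube, the r=7 cylinder at (12.5, 2) misses the remaining region (no effect) — 1 connected region. The outline is a single polygon with 4 vertices. Extrusion per mm of travel: 0.4 × 0.1 / (π × 0.875²) = 0.016630. Accumulating E over each segment gives final E = 0.6818.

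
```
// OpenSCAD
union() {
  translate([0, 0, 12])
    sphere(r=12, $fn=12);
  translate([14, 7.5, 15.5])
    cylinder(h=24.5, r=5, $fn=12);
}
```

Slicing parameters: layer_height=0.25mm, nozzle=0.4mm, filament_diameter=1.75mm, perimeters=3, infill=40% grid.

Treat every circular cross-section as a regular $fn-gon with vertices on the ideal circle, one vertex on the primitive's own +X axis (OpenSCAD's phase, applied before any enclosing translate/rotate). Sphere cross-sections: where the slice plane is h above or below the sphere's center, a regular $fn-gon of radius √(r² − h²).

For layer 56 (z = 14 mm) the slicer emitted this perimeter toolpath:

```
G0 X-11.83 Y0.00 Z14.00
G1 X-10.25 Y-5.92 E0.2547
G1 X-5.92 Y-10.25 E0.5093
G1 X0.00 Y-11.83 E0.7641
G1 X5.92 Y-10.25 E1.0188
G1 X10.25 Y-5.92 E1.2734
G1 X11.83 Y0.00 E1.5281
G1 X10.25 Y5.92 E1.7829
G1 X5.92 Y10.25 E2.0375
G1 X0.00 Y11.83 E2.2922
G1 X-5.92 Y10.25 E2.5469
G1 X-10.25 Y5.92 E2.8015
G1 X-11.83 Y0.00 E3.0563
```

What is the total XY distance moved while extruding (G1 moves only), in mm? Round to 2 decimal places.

73.51 mm

Sum the Euclidean lengths of each G1 segment: total = 73.51 mm.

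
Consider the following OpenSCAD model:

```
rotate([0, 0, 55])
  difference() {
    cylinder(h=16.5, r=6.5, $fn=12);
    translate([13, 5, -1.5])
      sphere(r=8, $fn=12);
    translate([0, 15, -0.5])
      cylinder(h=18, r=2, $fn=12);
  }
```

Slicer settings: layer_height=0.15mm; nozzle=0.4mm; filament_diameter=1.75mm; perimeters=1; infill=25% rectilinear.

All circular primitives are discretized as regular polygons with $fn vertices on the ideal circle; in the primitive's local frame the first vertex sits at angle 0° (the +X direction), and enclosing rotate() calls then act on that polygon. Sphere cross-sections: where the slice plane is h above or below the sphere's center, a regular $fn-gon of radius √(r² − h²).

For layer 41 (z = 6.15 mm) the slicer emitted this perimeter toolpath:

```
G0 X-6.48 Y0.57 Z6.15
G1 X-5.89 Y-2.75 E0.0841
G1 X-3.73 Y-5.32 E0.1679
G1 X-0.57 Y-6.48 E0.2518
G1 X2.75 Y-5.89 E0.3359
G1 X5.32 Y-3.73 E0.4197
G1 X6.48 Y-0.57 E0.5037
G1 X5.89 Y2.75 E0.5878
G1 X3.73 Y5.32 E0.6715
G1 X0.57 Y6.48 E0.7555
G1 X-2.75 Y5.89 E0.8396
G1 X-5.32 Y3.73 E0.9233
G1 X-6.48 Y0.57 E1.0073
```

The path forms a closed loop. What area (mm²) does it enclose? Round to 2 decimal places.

126.79 mm²

Apply the shoelace formula to the sequence of (X, Y) vertices; enclosed area = 126.79 mm².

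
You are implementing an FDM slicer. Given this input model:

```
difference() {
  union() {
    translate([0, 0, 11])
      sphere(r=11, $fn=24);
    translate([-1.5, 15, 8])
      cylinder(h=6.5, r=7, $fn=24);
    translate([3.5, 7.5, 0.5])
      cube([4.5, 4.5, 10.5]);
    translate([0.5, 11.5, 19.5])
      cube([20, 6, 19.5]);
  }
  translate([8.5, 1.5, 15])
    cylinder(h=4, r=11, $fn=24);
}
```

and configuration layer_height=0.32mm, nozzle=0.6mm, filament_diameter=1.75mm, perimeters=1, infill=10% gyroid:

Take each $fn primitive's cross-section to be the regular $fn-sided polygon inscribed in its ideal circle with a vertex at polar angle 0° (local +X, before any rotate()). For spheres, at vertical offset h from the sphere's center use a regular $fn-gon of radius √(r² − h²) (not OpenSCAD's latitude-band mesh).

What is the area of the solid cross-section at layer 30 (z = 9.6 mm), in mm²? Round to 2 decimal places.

516.70 mm²

At z = 9.6 mm: the r=11 sphere slices to a regular 24-gon of circumradius 10.911 (√(r²−h²) with h=1.4 from center) (area = (24/2)·10.911²·sin(360°/24) = 369.72 mm²); the r=7 cylinder at (-1.5, 15) contributes a regular 24-gon of circumradius 7 (area = (24/2)·7.000²·sin(360°/24) = 152.19 mm²); the cube at (3.5, 7.5) (footprint 4.5×4.5) is included at this height (area 20.25 mm²); the cube at (0.5, 11.5) is absent (z outside [19.5, 39]); Merging all regions: the regions partially overlap — summed areas 542.15 mm² minus the doubly-counted overlap 25.45 mm² gives 516.70 mm² — area = 516.70 mm²; the cylinder at (8.5, 1.5) is absent (z outside [15, 19]); After the difference (first − rest): none of the subtracted shapes is present at this height, so that combined region is unchanged — area = 516.70 mm². Overall, the cross-section is a single solid region. Net area = 516.70 mm².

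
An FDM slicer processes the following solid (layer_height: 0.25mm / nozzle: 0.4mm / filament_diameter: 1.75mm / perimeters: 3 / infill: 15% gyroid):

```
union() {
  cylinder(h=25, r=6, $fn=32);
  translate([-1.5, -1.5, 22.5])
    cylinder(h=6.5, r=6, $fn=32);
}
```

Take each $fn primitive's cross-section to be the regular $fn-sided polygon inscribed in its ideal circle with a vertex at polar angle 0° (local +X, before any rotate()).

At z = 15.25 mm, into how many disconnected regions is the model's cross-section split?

At z = 15.25 mm: the r=6 cylinder contributes a regular 32-gon of circumradius 6; the cylinder at (-1.5, -1.5) does not reach this height (z outside [22.5, 29]); Combining (union): only the r=6 cylinder is present, so the union is just that shape — 1 connected region. The result has 1 disconnected region.

1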